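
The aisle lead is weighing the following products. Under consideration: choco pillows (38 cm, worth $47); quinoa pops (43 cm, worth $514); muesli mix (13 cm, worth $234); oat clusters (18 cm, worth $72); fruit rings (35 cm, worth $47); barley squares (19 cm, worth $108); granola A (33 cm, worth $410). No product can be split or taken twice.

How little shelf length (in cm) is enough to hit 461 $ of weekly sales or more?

Minimise cm subject to total weekly sales ≥ 461.
Taking quinoa pops gives 514 (≥ 461) for 43 cm.
Any bundle with less than 43 cm falls short of 461.

43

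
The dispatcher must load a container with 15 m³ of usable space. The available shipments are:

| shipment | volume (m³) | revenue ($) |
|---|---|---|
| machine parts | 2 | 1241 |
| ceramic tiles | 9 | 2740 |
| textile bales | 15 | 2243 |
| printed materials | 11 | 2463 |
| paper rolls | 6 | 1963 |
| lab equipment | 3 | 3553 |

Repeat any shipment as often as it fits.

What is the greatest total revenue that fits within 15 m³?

17765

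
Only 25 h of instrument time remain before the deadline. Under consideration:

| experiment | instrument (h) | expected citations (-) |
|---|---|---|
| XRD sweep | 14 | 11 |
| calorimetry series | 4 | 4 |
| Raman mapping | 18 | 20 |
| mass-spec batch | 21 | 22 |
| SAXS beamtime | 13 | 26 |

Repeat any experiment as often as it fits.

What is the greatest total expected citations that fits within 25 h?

3×calorimetry series + SAXS beamtime uses 25 of the 25 h and totals 38.
Every other selection either busts 25 h or fails to beat 38.

38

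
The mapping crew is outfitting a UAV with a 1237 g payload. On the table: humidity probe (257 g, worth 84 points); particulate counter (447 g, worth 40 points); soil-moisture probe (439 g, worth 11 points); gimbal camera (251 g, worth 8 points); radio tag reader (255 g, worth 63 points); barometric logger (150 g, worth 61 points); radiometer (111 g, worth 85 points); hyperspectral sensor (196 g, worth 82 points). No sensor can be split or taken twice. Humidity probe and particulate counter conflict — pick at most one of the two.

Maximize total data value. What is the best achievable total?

Ranking by ratio (data value/g): radiometer 0.77, hyperspectral sensor 0.42, barometric logger 0.41, humidity probe 0.33.
The ratio ordering already packs tightly: humidity probe + gimbal camera + radio tag reader + barometric logger + radiometer + hyperspectral sensor, 1220 g, 383.
The closest alternative, humidity probe + radio tag reader + barometric logger + radiometer + hyperspectral sensor, reaches only 375.

383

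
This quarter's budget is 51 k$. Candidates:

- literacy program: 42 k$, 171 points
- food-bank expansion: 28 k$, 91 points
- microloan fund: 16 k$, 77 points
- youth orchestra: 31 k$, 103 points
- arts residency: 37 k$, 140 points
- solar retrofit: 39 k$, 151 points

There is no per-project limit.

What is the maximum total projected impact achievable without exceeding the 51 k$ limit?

3×microloan fund uses 48 of the 51 k$ and totals 231.
No other feasible combination exceeds 231.

231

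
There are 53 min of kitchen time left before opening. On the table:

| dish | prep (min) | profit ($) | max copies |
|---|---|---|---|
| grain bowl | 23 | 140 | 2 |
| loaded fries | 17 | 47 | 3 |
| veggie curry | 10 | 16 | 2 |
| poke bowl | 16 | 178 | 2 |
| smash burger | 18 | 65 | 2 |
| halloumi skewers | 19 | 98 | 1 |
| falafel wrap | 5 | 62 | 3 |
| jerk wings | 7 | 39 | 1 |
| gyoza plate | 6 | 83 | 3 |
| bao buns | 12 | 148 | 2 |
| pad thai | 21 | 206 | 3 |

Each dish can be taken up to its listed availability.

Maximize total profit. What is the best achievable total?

A density-first pass picks 3×falafel wrap + jerk wings + 3×gyoza plate + bao buns — 622 at 52 min.
Dropping falafel wrap and jerk wings frees 12 min; slotting in bao buns (12 min) lifts the total to 669 at 52 min.
Every other selection either busts 53 min or exceeds an availability limit or fails to beat 669.

669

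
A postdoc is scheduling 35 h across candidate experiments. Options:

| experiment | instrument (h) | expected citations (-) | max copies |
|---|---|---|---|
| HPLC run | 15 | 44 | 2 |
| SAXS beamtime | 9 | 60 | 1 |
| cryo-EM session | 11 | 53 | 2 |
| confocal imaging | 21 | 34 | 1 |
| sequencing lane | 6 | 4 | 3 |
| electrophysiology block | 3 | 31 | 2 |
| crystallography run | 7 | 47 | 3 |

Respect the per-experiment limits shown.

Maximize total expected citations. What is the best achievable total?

A density-first pass picks sequencing lane + 2×electrophysiology block + 3×crystallography run — 207 at 33 h.
The 9 h tied up in sequencing lane and electrophysiology block is better spent on SAXS beamtime — total rises to 232 (33 h).
Every other selection either busts 35 h or exceeds an availability limit or fails to beat 232.

232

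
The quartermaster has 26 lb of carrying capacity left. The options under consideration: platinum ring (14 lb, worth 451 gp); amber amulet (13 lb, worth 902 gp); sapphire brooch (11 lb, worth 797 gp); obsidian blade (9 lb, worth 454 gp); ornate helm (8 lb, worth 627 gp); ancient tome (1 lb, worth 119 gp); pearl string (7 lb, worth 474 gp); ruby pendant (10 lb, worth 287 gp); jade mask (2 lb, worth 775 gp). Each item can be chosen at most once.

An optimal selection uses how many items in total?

Optimal total is 2474.
For example amber amulet + sapphire brooch + jade mask achieves it, using 26 lb.
Every optimal selection uses 3 items.

3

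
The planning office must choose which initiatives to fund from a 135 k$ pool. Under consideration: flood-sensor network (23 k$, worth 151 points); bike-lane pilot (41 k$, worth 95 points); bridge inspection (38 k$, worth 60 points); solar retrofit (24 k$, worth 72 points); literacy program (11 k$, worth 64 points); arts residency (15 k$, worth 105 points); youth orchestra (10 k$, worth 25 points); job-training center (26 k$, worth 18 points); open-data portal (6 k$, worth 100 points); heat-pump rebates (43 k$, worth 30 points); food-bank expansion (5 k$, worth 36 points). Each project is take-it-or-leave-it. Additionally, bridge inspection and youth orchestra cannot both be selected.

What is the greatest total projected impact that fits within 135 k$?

Taking flood-sensor network + bike-lane pilot + solar retrofit + literacy program + arts residency + youth orchestra + open-data portal + food-bank expansion: 135 k$ used, 648 in projected impact.

648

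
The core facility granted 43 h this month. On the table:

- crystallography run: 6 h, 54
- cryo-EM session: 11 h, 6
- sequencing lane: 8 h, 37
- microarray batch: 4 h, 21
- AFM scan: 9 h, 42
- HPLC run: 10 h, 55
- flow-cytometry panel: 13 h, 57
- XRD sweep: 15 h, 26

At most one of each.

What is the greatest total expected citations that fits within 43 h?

229

Ranking by ratio (expected citations/h): crystallography run 9.00, HPLC run 5.50, microarray batch 5.25, AFM scan 4.67.
A density-first pass picks crystallography run + sequencing lane + microarray batch + AFM scan + HPLC run — 209 at 37 h.
The 8 h tied up in sequencing lane is better spent on flow-cytometry panel — total rises to 229 (42 h).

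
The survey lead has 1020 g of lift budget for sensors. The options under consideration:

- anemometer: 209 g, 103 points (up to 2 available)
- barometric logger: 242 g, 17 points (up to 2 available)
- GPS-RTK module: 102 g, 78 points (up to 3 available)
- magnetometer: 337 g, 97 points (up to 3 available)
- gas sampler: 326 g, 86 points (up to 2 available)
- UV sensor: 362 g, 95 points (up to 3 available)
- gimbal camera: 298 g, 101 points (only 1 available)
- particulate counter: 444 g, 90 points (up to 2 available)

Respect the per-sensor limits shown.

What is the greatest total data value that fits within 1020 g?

Filling by ratio: 2×anemometer + barometric logger + 3×GPS-RTK module for 457, with 54 g left unused.
Dropping barometric logger and GPS-RTK module frees 344 g; slotting in gimbal camera (298 g) lifts the total to 463 at 920 g.
Nothing else within 1020 g beats 463.

463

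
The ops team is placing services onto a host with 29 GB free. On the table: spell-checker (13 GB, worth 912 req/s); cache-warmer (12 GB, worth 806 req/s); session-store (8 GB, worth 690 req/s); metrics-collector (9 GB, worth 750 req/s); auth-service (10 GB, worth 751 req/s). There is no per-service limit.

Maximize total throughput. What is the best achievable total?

2292

A density-first pass picks 3×session-store — 2070 at 24 GB.
The 8 GB tied up in session-store is better spent on spell-checker — total rises to 2292 (29 GB).
Every other selection either busts 29 GB or fails to beat 2292.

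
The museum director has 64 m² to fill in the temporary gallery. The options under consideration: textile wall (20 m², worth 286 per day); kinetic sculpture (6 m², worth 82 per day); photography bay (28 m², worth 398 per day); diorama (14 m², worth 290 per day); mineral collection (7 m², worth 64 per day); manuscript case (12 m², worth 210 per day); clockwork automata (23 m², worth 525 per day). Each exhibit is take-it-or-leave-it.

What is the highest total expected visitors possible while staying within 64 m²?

A density-first pass picks kinetic sculpture + diorama + mineral collection + manuscript case + clockwork automata — 1171 at 62 m².
The 19 m² tied up in mineral collection and manuscript case is better spent on textile wall — total rises to 1183 (63 m²).
The spare 1 m² is too small for any remaining exhibit, and no exchange beats 1183.

1183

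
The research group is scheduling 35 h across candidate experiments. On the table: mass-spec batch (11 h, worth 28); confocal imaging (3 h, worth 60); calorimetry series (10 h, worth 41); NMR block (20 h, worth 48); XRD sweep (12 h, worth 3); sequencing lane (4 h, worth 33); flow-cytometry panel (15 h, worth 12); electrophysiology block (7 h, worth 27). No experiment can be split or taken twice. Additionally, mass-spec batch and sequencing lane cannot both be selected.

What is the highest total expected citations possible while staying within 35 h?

168

Confocal imaging + NMR block + sequencing lane + electrophysiology block uses 34 of the 35 h and totals 168.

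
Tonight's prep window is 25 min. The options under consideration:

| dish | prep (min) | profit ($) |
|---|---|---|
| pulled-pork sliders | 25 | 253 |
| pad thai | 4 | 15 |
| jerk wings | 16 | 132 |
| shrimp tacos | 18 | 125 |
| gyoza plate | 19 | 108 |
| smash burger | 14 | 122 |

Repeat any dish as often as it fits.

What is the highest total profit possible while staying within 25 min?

Taking pulled-pork sliders: 25 min used, 253 in profit.

253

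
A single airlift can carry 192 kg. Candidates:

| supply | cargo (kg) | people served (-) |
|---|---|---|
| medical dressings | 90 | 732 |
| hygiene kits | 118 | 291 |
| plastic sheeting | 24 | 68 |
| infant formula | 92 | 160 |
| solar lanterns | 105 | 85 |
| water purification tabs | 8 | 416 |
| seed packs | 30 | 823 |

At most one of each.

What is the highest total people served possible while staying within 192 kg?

2039

Best packing: medical dressings + plastic sheeting + water purification tabs + seed packs — 152 kg, 2039 total.
The closest alternative, medical dressings + water purification tabs + seed packs, reaches only 1971.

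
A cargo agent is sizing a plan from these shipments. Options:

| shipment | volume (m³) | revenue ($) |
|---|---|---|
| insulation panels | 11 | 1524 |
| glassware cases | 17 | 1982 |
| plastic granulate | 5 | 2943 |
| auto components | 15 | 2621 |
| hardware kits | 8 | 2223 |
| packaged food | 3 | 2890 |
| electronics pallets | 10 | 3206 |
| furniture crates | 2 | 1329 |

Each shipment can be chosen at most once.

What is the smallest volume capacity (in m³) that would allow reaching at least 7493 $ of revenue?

16

Minimise m³ subject to total revenue ≥ 7493.
plastic granulate + hardware kits + packaged food: 8056 revenue at 16 m³.
Any bundle with less than 16 m³ falls short of 7493.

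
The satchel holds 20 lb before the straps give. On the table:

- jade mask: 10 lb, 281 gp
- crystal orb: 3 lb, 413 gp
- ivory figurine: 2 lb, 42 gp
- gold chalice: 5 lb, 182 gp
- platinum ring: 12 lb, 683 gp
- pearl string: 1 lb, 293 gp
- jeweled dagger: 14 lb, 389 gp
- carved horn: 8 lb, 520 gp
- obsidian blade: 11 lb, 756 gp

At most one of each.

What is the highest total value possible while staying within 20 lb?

1644

Taking crystal orb + gold chalice + pearl string + obsidian blade: 20 lb used, 1644 in value.
Runner-up pearl string + carved horn + obsidian blade tops out at 1569.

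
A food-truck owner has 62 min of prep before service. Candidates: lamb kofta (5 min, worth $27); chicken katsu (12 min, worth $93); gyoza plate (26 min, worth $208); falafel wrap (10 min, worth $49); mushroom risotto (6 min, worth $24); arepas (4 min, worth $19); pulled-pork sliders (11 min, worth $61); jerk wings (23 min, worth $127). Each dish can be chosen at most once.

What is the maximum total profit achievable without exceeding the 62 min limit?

Greedy by ratio would take lamb kofta + chicken katsu + gyoza plate + arepas + pulled-pork sliders: 58 min used, total 408.
Dropping lamb kofta and arepas and pulled-pork sliders frees 20 min; slotting in jerk wings (23 min) lifts the total to 428 at 61 min.
Runner-up lamb kofta + chicken katsu + gyoza plate + mushroom risotto + pulled-pork sliders tops out at 413.

428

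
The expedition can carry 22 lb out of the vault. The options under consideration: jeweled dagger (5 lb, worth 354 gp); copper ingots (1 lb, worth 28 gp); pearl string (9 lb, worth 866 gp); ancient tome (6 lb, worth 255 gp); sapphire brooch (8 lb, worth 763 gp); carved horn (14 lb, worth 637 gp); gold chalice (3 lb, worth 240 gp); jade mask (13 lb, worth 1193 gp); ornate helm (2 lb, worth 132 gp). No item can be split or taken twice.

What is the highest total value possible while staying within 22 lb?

2059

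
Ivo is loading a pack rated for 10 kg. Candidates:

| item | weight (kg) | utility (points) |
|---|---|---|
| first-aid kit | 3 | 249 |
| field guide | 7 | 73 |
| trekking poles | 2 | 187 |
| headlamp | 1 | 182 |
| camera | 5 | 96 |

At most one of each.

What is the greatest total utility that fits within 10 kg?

618

Ranking by ratio (utility/kg): headlamp 182.00, trekking poles 93.50, first-aid kit 83.00.
First-aid kit + trekking poles + headlamp uses 6 of the 10 kg and totals 618.
Runner-up first-aid kit + trekking poles + camera tops out at 532.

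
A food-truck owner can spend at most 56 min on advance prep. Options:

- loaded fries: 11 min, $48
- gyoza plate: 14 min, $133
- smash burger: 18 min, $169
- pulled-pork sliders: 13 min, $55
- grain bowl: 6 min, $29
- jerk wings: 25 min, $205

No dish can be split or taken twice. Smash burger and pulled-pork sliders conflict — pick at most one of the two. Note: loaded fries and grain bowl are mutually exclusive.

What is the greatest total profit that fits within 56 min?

422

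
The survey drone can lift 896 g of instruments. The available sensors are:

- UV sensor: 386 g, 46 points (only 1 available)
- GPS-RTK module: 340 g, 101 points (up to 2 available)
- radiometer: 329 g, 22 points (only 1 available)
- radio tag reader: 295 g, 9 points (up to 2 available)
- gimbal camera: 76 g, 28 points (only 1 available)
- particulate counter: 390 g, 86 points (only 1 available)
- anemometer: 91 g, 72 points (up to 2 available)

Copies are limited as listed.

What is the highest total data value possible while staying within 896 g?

346

By data value per g: anemometer 0.79, gimbal camera 0.37, GPS-RTK module 0.30 lead.
Taking the top-ratio sensors first gives GPS-RTK module + radio tag reader + gimbal camera + 2×anemometer for 282 (893 g).
The 371 g tied up in radio tag reader and gimbal camera is better spent on GPS-RTK module — total rises to 346 (862 g).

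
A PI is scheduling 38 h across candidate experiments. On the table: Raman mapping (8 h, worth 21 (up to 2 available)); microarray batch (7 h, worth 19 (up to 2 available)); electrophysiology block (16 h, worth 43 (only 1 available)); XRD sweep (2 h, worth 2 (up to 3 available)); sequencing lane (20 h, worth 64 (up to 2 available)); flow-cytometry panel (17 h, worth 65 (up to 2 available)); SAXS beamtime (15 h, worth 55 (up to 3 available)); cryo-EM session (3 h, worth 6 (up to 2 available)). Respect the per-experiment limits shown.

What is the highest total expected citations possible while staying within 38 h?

2×flow-cytometry panel + cryo-EM session uses 37 of the 38 h and totals 136.
Nothing else within 38 h beats 136.

136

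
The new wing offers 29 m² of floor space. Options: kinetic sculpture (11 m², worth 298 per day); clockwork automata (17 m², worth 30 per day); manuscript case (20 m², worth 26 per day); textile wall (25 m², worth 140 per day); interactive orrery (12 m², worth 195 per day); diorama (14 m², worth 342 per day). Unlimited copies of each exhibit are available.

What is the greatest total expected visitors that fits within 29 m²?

684

Taking the top-ratio exhibits first gives 2×kinetic sculpture for 596 (22 m²).
Dropping 2×kinetic sculpture frees 22 m²; slotting in 2×diorama (28 m²) lifts the total to 684 at 28 m².
The spare 1 m² is too small for any remaining exhibit, and no exchange beats 684.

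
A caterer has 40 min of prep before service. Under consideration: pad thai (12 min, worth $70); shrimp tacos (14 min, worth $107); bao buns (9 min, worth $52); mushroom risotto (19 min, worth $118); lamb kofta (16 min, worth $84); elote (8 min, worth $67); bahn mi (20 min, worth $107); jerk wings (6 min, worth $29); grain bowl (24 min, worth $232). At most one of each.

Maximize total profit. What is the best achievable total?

Filling by ratio: elote + jerk wings + grain bowl for 328, with 2 min left unused.
Dropping elote and jerk wings frees 14 min; slotting in shrimp tacos (14 min) lifts the total to 339 at 38 min.

339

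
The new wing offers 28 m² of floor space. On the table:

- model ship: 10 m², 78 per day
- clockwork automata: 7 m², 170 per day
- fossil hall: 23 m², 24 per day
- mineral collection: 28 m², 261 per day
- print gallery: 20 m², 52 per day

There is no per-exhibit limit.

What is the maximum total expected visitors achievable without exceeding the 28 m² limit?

4×clockwork automata uses 28 of the 28 m² and totals 680.
No other feasible combination exceeds 680.

680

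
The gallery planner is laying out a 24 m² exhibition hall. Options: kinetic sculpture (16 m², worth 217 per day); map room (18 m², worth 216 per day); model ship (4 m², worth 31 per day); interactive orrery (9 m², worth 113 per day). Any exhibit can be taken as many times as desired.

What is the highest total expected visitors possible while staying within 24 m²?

Density check — kinetic sculpture 13.56, interactive orrery 12.56, map room 12.00 are the best per m².
Kinetic sculpture + 2×model ship uses 24 of the 24 m² and totals 279.
Nothing else within 24 m² beats 279.

279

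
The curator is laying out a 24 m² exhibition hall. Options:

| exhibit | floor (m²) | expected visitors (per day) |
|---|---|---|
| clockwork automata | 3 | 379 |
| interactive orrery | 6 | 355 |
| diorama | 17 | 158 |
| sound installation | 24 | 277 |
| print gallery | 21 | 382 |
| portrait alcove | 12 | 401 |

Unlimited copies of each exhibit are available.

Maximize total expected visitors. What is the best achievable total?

The ratio ordering already packs tightly: 8×clockwork automata, 24 m², 3032.
Every other selection either busts 24 m² or fails to beat 3032.

3032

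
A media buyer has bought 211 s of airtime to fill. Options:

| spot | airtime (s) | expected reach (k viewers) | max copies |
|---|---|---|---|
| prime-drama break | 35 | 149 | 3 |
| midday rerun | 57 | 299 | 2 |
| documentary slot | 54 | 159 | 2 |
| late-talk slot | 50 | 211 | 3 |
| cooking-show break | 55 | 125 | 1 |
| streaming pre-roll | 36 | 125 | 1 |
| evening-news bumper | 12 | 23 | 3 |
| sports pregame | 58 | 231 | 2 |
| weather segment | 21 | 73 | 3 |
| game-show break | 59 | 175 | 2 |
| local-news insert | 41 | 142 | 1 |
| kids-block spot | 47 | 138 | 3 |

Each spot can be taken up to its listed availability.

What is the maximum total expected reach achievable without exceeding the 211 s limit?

The ratio heuristic lands on 2×prime-drama break + 2×midday rerun + weather segment (969) but leaves 6 s idle.
The 56 s tied up in prime-drama break and weather segment is better spent on late-talk slot + evening-news bumper — total rises to 981 (211 s).

981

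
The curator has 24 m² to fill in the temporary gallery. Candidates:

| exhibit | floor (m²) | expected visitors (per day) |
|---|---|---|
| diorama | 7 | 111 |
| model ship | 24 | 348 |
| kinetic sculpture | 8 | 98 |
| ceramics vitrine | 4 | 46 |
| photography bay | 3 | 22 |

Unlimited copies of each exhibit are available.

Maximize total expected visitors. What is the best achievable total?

Taking 3×diorama + photography bay: 24 m² used, 355 in expected visitors.
That's the maximum — no swap from here does better than 355.

355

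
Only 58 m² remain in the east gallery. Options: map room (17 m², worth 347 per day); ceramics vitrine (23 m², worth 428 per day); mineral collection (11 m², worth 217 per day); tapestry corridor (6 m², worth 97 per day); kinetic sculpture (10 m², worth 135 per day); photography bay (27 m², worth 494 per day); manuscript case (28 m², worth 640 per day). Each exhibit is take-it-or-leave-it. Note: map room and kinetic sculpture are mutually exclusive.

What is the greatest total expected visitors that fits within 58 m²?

1204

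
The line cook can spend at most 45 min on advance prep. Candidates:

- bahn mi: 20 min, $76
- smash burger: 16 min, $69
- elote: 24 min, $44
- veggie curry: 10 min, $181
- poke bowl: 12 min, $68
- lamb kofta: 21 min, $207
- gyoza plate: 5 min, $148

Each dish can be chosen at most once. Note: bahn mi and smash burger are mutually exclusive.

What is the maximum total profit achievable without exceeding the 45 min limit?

536

Best packing: veggie curry + lamb kofta + gyoza plate — 36 min, 536 total.
Every other selection either busts 45 min or breaks a pairing rule or fails to beat 536.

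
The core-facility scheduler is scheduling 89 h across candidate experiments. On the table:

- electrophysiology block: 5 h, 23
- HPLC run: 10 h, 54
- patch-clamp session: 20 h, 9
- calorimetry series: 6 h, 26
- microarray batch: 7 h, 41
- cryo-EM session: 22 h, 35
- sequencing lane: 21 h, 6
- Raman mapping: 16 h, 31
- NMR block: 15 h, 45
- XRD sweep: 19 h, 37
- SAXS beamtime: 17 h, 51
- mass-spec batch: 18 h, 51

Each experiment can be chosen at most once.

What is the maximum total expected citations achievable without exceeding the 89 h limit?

299

The ratio heuristic lands on electrophysiology block + HPLC run + calorimetry series + microarray batch + NMR block + SAXS beamtime + mass-spec batch (291) but leaves 11 h idle.
The 5 h tied up in electrophysiology block is better spent on Raman mapping — total rises to 299 (89 h).
Nothing else within 89 h beats 299.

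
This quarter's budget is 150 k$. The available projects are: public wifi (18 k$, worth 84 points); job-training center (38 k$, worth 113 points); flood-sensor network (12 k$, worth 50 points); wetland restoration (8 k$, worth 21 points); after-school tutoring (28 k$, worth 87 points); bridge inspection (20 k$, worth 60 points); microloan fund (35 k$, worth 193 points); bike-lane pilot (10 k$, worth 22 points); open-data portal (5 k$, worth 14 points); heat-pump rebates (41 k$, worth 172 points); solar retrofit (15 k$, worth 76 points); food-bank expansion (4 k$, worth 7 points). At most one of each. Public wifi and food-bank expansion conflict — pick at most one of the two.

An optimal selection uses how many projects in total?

6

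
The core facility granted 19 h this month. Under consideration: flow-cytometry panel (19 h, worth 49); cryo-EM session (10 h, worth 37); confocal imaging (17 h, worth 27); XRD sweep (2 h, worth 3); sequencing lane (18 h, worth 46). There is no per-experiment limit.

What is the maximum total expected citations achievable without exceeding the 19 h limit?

Taking flow-cytometry panel: 19 h used, 49 in expected citations.
Nothing else within 19 h beats 49.

49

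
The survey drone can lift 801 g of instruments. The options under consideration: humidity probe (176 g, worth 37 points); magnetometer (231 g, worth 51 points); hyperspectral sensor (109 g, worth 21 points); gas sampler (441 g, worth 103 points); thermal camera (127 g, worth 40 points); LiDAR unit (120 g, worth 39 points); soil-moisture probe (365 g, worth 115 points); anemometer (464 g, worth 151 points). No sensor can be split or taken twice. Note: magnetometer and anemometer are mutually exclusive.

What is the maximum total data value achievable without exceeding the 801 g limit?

Taking the top-ratio sensors first gives thermal camera + LiDAR unit + anemometer for 230 (711 g).
The 464 g tied up in anemometer is better spent on humidity probe + soil-moisture probe — total rises to 231 (788 g).

231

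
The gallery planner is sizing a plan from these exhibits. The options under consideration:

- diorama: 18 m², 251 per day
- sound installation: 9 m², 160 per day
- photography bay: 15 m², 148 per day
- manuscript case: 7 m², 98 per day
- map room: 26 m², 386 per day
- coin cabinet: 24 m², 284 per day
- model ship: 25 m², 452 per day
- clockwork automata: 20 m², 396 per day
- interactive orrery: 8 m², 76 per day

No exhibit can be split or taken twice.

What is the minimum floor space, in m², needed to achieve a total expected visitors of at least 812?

45

Minimise m² subject to total expected visitors ≥ 812.
Taking model ship + clockwork automata gives 848 (≥ 812) for 45 m².
Any bundle with less than 45 m² falls short of 812.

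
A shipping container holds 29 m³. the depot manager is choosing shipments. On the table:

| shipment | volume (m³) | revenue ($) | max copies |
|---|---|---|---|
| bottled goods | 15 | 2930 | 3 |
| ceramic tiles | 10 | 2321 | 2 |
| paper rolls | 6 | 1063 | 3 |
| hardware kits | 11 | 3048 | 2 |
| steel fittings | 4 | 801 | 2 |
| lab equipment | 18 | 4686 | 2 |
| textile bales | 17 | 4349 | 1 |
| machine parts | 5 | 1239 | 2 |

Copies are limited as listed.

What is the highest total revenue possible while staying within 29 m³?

7734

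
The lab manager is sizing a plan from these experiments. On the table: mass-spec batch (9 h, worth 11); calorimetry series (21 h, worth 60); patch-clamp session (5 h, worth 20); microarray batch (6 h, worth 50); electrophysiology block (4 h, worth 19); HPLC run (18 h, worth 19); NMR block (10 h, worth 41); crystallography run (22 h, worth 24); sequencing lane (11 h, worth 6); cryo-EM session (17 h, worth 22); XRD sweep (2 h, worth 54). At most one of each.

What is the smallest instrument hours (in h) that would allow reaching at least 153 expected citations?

22

Need the lightest bundle worth ≥ 153.
microarray batch + electrophysiology block + NMR block + XRD sweep reaches 164 using 22 h.
Any bundle with less than 22 h falls short of 153.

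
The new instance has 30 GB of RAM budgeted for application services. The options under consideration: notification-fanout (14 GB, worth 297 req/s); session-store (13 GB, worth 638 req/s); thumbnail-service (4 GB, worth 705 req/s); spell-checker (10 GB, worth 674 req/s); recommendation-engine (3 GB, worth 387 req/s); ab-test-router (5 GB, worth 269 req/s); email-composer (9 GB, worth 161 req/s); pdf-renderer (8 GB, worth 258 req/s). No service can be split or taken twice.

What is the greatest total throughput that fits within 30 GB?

2404

Greedy by ratio would take thumbnail-service + spell-checker + recommendation-engine + ab-test-router + pdf-renderer: 30 GB used, total 2293.
Dropping ab-test-router and pdf-renderer frees 13 GB; slotting in session-store (13 GB) lifts the total to 2404 at 30 GB.
That's the maximum — no swap from here does better than 2404.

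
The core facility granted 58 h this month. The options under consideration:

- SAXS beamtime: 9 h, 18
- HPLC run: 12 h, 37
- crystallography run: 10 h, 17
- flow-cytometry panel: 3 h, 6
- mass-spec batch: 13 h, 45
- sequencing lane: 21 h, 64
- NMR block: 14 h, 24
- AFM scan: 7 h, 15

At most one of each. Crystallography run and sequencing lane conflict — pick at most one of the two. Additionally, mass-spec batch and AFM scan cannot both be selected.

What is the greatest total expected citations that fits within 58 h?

SAXS beamtime + HPLC run + flow-cytometry panel + mass-spec batch + sequencing lane uses 58 of the 58 h and totals 170.
Nothing else feasible within 58 h beats 170.

170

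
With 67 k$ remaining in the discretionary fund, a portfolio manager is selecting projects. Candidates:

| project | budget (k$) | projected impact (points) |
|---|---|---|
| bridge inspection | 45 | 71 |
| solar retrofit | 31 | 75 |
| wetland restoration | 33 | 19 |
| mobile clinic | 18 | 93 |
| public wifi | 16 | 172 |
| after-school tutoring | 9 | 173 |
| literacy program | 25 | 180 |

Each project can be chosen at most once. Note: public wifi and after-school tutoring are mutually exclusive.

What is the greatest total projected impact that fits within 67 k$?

446

Density check — after-school tutoring 19.22, public wifi 10.75, literacy program 7.20 are the best per k$.
Taking mobile clinic + after-school tutoring + literacy program: 52 k$ used, 446 in projected impact.
That's the maximum — no feasible swap from here does better than 446.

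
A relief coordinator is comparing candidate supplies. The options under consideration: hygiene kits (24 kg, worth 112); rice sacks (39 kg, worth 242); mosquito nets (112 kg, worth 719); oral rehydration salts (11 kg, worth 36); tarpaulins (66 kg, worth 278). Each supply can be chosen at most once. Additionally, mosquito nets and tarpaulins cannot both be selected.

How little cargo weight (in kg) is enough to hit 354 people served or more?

63

Need the lightest bundle worth ≥ 354.
hygiene kits + rice sacks: 354 people served at 63 kg.
Below 63 kg the best achievable stays under 354.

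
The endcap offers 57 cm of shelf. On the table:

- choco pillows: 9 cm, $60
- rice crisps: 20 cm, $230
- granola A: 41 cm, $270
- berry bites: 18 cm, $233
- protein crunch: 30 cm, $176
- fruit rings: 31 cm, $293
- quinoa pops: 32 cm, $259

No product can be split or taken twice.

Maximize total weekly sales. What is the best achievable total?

526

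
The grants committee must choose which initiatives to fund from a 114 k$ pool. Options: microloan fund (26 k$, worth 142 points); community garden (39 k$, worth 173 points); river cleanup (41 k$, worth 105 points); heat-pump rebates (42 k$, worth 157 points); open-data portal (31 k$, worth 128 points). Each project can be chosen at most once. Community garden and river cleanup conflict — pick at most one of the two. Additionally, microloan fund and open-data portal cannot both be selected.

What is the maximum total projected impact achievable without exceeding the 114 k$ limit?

472

Microloan fund + community garden + heat-pump rebates uses 107 of the 114 k$ and totals 472.
Every other selection either busts 114 k$ or breaks a pairing rule or fails to beat 472.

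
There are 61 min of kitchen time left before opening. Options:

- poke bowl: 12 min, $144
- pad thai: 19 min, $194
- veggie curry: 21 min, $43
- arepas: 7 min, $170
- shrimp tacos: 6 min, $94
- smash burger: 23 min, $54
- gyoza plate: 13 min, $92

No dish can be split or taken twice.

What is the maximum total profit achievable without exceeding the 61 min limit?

Ranking by ratio (profit/min): arepas 24.29, shrimp tacos 15.67, poke bowl 12.00, pad thai 10.21.
Best packing: poke bowl + pad thai + arepas + shrimp tacos + gyoza plate — 57 min, 694 total.

694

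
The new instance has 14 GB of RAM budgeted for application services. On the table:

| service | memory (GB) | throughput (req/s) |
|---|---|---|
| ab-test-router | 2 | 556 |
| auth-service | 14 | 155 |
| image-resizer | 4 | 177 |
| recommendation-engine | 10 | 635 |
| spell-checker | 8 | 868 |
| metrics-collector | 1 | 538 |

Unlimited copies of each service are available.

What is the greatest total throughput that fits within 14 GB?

Ranking by ratio (throughput/GB): metrics-collector 538.00, ab-test-router 278.00, spell-checker 108.50.
14×metrics-collector uses 14 of the 14 GB and totals 7532.
No other feasible combination exceeds 7532.

7532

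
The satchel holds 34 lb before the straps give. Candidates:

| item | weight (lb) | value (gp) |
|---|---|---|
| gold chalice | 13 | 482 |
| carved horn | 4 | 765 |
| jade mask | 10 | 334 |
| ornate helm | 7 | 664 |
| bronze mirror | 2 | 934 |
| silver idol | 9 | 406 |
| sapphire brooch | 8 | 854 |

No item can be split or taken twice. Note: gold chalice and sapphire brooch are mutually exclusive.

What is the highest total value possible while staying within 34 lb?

3623

Best packing: carved horn + ornate helm + bronze mirror + silver idol + sapphire brooch — 30 lb, 3623 total.
The closest alternative, carved horn + jade mask + ornate helm + bronze mirror + sapphire brooch, reaches only 3551.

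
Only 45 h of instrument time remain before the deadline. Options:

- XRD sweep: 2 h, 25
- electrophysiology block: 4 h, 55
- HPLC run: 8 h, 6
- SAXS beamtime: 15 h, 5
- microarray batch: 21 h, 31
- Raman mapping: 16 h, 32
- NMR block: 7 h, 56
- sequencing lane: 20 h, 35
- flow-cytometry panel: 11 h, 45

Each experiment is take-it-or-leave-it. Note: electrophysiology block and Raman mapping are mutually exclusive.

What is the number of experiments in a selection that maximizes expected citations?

The maximum expected citations within 45 h is 216.
One optimal bundle: XRD sweep + electrophysiology block + NMR block + sequencing lane + flow-cytometry panel (44 h).
Every optimal selection uses 5 experiments.

5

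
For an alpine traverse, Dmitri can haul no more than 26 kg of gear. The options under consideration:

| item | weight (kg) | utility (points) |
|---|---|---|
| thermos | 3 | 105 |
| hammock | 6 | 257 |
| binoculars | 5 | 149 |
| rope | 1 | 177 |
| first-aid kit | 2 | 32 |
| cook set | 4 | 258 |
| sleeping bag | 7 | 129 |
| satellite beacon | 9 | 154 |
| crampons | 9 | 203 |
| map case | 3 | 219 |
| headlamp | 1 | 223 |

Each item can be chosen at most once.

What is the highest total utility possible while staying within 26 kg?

1420

By utility per kg: headlamp 223.00, rope 177.00, map case 73.00 lead.
Thermos + hammock + binoculars + rope + first-aid kit + cook set + map case + headlamp uses 25 of the 26 kg and totals 1420.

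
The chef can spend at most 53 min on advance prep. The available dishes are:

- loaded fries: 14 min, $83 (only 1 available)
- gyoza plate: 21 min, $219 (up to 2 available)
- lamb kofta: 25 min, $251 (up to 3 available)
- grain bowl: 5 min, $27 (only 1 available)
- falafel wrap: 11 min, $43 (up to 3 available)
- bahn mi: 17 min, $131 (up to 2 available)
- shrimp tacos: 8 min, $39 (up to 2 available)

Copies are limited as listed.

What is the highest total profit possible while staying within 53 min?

502

Filling by ratio: 2×gyoza plate + grain bowl for 465, with 6 min left unused.
Dropping 2×gyoza plate and grain bowl frees 47 min; slotting in 2×lamb kofta (50 min) lifts the total to 502 at 50 min.
Nothing else within 53 min beats 502.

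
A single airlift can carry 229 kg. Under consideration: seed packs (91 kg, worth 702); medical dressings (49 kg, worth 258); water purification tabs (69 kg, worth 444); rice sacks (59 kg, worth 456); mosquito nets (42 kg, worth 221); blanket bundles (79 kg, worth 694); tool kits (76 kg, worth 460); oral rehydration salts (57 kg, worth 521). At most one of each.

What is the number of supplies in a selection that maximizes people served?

3

Optimal total is 1917.
seed packs + blanket bundles + oral rehydration salts hits 1917 at 227 kg.
Any selection reaching 1917 contains exactly 3 supplies.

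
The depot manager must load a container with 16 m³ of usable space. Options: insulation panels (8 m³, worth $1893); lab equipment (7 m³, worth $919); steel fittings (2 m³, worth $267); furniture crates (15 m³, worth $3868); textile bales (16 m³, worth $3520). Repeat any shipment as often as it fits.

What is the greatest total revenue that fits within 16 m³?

3868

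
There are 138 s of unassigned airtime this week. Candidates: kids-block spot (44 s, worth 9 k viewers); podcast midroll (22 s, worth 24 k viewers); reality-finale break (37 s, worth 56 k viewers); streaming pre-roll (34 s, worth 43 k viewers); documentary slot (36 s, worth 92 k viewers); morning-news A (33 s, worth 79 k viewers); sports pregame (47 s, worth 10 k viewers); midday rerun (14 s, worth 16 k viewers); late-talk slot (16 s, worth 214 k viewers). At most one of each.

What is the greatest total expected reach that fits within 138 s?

457

Ranking by ratio (expected reach/s): late-talk slot 13.38, documentary slot 2.56, morning-news A 2.39.
Best packing: reality-finale break + documentary slot + morning-news A + midday rerun + late-talk slot — 136 s, 457 total.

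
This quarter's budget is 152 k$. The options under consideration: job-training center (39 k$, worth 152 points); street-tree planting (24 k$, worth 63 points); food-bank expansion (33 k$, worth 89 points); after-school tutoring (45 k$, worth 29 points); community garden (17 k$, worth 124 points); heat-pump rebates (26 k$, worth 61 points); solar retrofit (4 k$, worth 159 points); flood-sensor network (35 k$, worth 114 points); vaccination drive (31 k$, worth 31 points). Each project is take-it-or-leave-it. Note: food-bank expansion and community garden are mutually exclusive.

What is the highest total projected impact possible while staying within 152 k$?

673

Best packing: job-training center + street-tree planting + community garden + heat-pump rebates + solar retrofit + flood-sensor network — 145 k$, 673 total.
The closest alternative, job-training center + street-tree planting + community garden + solar retrofit + flood-sensor network + vaccination drive, reaches only 643.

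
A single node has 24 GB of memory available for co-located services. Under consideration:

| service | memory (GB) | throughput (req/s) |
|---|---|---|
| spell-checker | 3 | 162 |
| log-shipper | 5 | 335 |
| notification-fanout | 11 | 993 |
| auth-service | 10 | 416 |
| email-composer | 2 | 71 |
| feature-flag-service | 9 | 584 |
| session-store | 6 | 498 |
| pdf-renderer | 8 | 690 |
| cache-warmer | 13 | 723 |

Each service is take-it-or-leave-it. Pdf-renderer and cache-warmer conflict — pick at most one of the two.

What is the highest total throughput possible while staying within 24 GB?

Log-shipper + notification-fanout + pdf-renderer uses 24 of the 24 GB and totals 2018.
Next best is spell-checker + notification-fanout + email-composer + pdf-renderer at 1916 (24 GB) — short by 102.

2018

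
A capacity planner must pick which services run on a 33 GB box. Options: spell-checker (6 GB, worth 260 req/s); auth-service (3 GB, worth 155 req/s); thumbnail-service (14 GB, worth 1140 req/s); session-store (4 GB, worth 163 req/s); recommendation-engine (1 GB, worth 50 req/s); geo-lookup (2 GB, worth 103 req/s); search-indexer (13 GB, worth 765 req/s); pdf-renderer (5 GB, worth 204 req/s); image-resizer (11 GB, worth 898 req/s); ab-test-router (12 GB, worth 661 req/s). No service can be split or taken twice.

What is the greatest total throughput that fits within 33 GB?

2406

Greedy by ratio would take auth-service + thumbnail-service + recommendation-engine + geo-lookup + image-resizer: 31 GB used, total 2346.
Replace geo-lookup with session-store: the trade gains 60 net, giving 2406 at 33 GB.
Runner-up spell-checker + thumbnail-service + geo-lookup + image-resizer tops out at 2401.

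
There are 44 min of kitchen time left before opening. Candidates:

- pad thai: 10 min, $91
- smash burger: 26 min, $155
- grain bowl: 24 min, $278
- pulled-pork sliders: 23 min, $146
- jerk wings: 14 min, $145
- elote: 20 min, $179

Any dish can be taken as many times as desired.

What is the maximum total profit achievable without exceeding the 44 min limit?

460

Greedy by ratio would take grain bowl + jerk wings: 38 min used, total 423.
The 14 min tied up in jerk wings is better spent on 2×pad thai — total rises to 460 (44 min).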